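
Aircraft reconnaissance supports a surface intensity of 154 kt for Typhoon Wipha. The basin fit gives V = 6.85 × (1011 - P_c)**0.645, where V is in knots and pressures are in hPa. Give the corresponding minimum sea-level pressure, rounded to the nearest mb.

ΔP = (V / 6.85)^(1/0.645) = (154/6.85)^1.550.
154/6.85 = 22.482; 22.482^1.550 ≈ 124.70 mb.
P_c = 1011 − 124.70 = 886.30 ≈ 886 mb.

886 mb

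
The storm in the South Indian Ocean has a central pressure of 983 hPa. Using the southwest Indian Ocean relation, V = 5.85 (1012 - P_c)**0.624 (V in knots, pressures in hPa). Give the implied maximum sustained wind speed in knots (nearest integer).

48 kt

ΔP = 1012 − 983 = 29 hPa.
29^0.624 ≈ 8.176.
V ≈ 5.85 × 8.176 ≈ 47.8 kt.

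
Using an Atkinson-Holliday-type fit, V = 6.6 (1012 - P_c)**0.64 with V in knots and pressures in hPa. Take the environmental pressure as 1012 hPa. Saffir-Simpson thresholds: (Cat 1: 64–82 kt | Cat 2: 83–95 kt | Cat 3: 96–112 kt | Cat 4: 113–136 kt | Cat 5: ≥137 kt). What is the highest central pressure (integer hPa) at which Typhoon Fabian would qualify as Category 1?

Category 1 begins at V = 64 kt.
Required ΔP = (64/6.6)^(1/0.64) = 9.697^1.562 ≈ 34.80 hPa.
P_c ≤ 1012 − 34.80 = 977.20, so the highest integer P_c is 977 hPa.

977 hPa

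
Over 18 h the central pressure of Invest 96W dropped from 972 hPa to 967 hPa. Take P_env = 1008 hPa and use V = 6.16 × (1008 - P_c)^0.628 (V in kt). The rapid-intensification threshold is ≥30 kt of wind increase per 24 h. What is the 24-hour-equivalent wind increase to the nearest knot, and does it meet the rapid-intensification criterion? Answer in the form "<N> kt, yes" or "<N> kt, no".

7 kt, no

V₁: ΔP = 36, V ≈ 6.16 × 36^0.628 ≈ 58.47 kt.
V₂: ΔP = 41, V ≈ 6.16 × 41^0.628 ≈ 63.45 kt.
ΔV over 18 h = 4.98 kt → 24 h equivalent = 4.98 × 24/18 ≈ 6.64 kt.
7 kt < 30 kt ⇒ not rapid intensification.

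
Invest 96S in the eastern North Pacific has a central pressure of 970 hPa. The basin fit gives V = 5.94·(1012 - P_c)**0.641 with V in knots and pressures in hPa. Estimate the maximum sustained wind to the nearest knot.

ΔP = 1012 − 970 = 42 hPa.
42^0.641 ≈ 10.977.
V ≈ 5.94 × 10.977 ≈ 65.2 kt.

65 kt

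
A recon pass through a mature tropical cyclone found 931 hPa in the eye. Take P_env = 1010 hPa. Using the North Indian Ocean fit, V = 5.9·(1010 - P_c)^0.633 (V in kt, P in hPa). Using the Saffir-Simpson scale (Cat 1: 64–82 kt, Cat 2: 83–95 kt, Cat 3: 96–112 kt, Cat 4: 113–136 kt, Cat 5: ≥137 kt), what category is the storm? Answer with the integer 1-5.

ΔP = 1010 − 931 = 79 hPa.
V ≈ 5.9 × 79^0.633 = 5.9 × 15.89 ≈ 94 kt.
94 kt falls in the Category 2 band.

2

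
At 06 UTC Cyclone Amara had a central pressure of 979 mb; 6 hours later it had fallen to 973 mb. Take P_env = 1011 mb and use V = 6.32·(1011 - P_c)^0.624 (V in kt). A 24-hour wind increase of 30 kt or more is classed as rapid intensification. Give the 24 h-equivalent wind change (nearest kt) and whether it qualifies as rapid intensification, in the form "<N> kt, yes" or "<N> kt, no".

V₁: ΔP = 32, V ≈ 6.32 × 32^0.624 ≈ 54.95 kt.
V₂: ΔP = 38, V ≈ 6.32 × 38^0.624 ≈ 61.16 kt.
ΔV over 6 h = 6.21 kt → 24 h equivalent = 6.21 × 24/6 ≈ 24.84 kt.
25 kt < 30 kt ⇒ not rapid intensification.

25 kt, no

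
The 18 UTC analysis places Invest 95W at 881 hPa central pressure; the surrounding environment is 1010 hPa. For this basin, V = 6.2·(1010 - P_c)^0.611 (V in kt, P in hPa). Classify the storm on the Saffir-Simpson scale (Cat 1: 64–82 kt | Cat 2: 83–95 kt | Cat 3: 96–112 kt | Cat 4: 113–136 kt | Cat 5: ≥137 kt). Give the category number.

4

ΔP = 1010 − 881 = 129 hPa.
V ≈ 6.2 × 129^0.611 = 6.2 × 19.48 ≈ 121 kt.
121 kt falls in the Category 4 band.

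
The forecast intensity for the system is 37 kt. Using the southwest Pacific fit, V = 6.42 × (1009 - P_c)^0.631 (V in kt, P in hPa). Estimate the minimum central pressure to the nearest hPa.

ΔP = (V / 6.42)^(1/0.631) = (37/6.42)^1.585.
37/6.42 = 5.763; 5.763^1.585 ≈ 16.05 hPa.
P_c = 1009 − 16.05 = 992.95 ≈ 993 hPa.

993 hPa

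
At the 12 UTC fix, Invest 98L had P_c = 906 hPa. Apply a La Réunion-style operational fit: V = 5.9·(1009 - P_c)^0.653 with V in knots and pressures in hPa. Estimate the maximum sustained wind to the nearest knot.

ΔP = 1009 − 906 = 103 hPa.
103^0.653 ≈ 20.624.
V ≈ 5.9 × 20.624 ≈ 121.7 kt.

122 kt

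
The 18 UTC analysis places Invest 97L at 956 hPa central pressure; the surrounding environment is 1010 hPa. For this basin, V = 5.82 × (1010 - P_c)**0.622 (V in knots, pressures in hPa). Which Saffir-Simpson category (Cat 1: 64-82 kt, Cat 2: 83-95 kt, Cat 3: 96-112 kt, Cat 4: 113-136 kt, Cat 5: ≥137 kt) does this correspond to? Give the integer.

ΔP = 1010 − 956 = 54 hPa.
V ≈ 5.82 × 54^0.622 = 5.82 × 11.95 ≈ 70 kt.
70 kt falls in the Category 1 band.

1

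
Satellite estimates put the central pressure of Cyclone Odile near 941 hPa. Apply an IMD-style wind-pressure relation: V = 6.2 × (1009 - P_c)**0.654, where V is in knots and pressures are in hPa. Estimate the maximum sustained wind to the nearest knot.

98 kt

ΔP = 1009 − 941 = 68 hPa.
68^0.654 ≈ 15.793.
V ≈ 6.2 × 15.793 ≈ 97.9 kt.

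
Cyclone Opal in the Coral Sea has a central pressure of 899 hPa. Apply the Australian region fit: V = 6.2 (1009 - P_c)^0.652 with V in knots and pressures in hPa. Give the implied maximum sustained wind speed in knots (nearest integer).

133 kt

ΔP = 1009 − 899 = 110 hPa.
110^0.652 ≈ 21.428.
V ≈ 6.2 × 21.428 ≈ 132.9 kt.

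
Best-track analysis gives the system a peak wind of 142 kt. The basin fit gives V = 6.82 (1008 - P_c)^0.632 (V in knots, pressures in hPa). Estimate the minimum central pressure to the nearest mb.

886 mb

ΔP = (V / 6.82)^(1/0.632) = (142/6.82)^1.582.
142/6.82 = 20.821; 20.821^1.582 ≈ 121.97 mb.
P_c = 1008 − 121.97 = 886.03 ≈ 886 mb.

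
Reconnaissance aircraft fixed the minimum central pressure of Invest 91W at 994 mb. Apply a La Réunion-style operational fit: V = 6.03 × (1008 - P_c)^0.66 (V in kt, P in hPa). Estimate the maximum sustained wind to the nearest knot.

34 kt

ΔP = 1008 − 994 = 14 mb.
14^0.66 ≈ 5.707.
V ≈ 6.03 × 5.707 ≈ 34.4 kt.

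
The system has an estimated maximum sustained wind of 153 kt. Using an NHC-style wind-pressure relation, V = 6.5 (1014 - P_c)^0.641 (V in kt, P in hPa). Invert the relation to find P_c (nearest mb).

ΔP = (V / 6.5)^(1/0.641) = (153/6.5)^1.560.
153/6.5 = 23.538; 23.538^1.560 ≈ 138.06 mb.
P_c = 1014 − 138.06 = 875.94 ≈ 876 mb.

876 mb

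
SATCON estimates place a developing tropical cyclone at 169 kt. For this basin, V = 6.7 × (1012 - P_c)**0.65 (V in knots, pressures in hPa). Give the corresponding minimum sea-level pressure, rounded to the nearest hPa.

ΔP = (V / 6.7)^(1/0.65) = (169/6.7)^1.538.
169/6.7 = 25.224; 25.224^1.538 ≈ 143.43 hPa.
P_c = 1012 − 143.43 = 868.57 ≈ 869 hPa.

869 hPa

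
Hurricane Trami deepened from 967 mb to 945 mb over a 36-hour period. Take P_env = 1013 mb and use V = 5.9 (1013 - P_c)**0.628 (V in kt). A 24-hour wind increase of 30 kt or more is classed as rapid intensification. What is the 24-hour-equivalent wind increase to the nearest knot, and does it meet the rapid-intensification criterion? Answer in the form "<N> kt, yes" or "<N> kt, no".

V₁: ΔP = 46, V ≈ 5.9 × 46^0.628 ≈ 65.32 kt.
V₂: ΔP = 68, V ≈ 5.9 × 68^0.628 ≈ 83.50 kt.
ΔV over 36 h = 18.18 kt → 24 h equivalent = 18.18 × 24/36 ≈ 12.12 kt.
12 kt < 30 kt ⇒ not rapid intensification.

12 kt, no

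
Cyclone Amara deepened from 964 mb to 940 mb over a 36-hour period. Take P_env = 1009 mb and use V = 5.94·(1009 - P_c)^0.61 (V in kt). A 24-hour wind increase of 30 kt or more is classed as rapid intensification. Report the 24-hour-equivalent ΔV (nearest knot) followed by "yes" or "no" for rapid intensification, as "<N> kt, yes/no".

V₁: ΔP = 45, V ≈ 5.94 × 45^0.61 ≈ 60.57 kt.
V₂: ΔP = 69, V ≈ 5.94 × 69^0.61 ≈ 78.61 kt.
ΔV over 36 h = 18.04 kt → 24 h equivalent = 18.04 × 24/36 ≈ 12.03 kt.
12 kt < 30 kt ⇒ not rapid intensification.

12 kt, no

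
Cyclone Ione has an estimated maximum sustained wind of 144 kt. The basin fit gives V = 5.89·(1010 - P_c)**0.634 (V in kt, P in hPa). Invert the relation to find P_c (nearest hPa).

855 hPa

ΔP = (V / 5.89)^(1/0.634) = (144/5.89)^1.577.
144/5.89 = 24.448; 24.448^1.577 ≈ 154.76 hPa.
P_c = 1010 − 154.76 = 855.24 ≈ 855 hPa.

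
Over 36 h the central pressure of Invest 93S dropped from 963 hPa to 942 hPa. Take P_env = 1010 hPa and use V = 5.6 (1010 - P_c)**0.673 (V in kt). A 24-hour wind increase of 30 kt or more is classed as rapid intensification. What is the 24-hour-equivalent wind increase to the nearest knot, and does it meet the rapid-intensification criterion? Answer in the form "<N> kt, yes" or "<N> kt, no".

14 kt, no

V₁: ΔP = 47, V ≈ 5.6 × 47^0.673 ≈ 74.73 kt.
V₂: ΔP = 68, V ≈ 5.6 × 68^0.673 ≈ 95.82 kt.
ΔV over 36 h = 21.09 kt → 24 h equivalent = 21.09 × 24/36 ≈ 14.06 kt.
14 kt < 30 kt ⇒ not rapid intensification.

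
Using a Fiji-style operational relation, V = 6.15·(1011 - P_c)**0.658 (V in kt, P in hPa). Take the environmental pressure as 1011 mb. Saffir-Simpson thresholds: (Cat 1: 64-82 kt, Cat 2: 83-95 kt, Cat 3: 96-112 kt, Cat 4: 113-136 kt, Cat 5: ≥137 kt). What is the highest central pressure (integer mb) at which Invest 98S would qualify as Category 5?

Category 5 begins at V = 137 kt.
Required ΔP = (137/6.15)^(1/0.658) = 22.276^1.520 ≈ 111.79 mb.
P_c ≤ 1011 − 111.79 = 899.21, so the highest integer P_c is 899 mb.

899 mb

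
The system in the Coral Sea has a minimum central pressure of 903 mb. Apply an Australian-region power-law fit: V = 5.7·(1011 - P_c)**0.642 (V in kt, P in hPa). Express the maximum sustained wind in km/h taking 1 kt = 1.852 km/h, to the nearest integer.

ΔP = 1011 − 903 = 108 mb.
V ≈ 5.7 × 108^0.642 = 5.7 × 20.205 ≈ 115.168 kt.
115.168 × 1.852 ≈ 213.29 km/h → 213 km/h.

213 km/h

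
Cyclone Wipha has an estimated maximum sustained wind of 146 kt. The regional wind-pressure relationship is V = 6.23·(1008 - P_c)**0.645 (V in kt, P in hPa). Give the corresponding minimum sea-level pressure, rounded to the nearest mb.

875 mb

ΔP = (V / 6.23)^(1/0.645) = (146/6.23)^1.550.
146/6.23 = 23.435; 23.435^1.550 ≈ 132.99 mb.
P_c = 1008 − 132.99 = 875.01 ≈ 875 mb.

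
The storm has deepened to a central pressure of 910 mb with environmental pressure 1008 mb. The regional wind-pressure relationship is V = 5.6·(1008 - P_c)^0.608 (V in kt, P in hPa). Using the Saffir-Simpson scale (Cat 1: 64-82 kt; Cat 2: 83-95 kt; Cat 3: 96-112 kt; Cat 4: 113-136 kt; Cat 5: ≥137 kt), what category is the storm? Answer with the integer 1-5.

ΔP = 1008 − 910 = 98 mb.
V ≈ 5.6 × 98^0.608 = 5.6 × 16.24 ≈ 91 kt.
91 kt falls in the Category 2 band.

2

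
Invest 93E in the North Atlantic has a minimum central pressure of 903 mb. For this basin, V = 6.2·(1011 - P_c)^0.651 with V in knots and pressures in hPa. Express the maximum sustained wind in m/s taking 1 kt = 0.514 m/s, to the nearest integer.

67 m/s

ΔP = 1011 − 903 = 108 mb.
V ≈ 6.2 × 108^0.651 = 6.2 × 21.075 ≈ 130.662 kt.
130.662 × 0.514 ≈ 67.16 m/s → 67 m/s.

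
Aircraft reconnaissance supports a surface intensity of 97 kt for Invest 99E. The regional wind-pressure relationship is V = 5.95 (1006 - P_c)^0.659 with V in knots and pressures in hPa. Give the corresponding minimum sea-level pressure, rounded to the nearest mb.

ΔP = (V / 5.95)^(1/0.659) = (97/5.95)^1.517.
97/5.95 = 16.303; 16.303^1.517 ≈ 69.11 mb.
P_c = 1006 − 69.11 = 936.89 ≈ 937 mb.

937 mb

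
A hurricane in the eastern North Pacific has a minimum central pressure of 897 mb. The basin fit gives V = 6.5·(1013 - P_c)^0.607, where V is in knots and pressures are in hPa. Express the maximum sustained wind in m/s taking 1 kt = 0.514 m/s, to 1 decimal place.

59.8 m/s

ΔP = 1013 − 897 = 116 mb.
V ≈ 6.5 × 116^0.607 = 6.5 × 17.911 ≈ 116.423 kt.
116.423 × 0.514 ≈ 59.84 m/s → 59.8 m/s.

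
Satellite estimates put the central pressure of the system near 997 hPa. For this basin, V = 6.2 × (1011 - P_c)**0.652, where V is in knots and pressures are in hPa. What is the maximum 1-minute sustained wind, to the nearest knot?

ΔP = 1011 − 997 = 14 hPa.
14^0.652 ≈ 5.588.
V ≈ 6.2 × 5.588 ≈ 34.6 kt.

35 kt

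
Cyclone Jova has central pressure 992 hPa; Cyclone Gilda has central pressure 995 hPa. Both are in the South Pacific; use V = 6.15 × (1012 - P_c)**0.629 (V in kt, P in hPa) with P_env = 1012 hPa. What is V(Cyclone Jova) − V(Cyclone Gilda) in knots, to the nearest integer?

4 kt

Cyclone Jova: ΔP = 20; V ≈ 6.15 × 20^0.629 ≈ 40.48 kt.
Cyclone Gilda: ΔP = 17; V ≈ 6.15 × 17^0.629 ≈ 36.54 kt.
Difference ≈ 40.48 − 36.54 = 3.94 → 4 kt.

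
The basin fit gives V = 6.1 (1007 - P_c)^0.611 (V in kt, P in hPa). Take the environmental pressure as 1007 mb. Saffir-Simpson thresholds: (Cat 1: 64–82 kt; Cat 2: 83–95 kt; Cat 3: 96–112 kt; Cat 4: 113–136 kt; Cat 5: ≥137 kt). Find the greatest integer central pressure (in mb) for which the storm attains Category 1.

Category 1 begins at V = 64 kt.
Required ΔP = (64/6.1)^(1/0.611) = 10.492^1.637 ≈ 46.86 mb.
P_c ≤ 1007 − 46.86 = 960.14, so the highest integer P_c is 960 mb.

960 mb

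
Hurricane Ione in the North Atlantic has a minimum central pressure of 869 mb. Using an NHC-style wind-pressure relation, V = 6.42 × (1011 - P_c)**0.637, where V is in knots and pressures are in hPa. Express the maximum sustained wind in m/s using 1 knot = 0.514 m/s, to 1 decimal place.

ΔP = 1011 − 869 = 142 mb.
V ≈ 6.42 × 142^0.637 = 6.42 × 23.497 ≈ 150.849 kt.
150.849 × 0.514 ≈ 77.54 m/s → 77.5 m/s.

77.5 m/s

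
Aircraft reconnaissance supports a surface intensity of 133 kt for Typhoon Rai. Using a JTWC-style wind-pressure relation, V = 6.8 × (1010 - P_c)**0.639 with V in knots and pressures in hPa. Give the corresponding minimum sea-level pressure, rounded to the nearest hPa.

905 hPa

ΔP = (V / 6.8)^(1/0.639) = (133/6.8)^1.565.
133/6.8 = 19.559; 19.559^1.565 ≈ 104.93 hPa.
P_c = 1010 − 104.93 = 905.07 ≈ 905 hPa.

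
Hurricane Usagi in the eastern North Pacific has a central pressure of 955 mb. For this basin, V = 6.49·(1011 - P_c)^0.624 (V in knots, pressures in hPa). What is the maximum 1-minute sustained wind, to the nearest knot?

80 kt

ΔP = 1011 − 955 = 56 mb.
56^0.624 ≈ 12.327.
V ≈ 6.49 × 12.327 ≈ 80.0 kt.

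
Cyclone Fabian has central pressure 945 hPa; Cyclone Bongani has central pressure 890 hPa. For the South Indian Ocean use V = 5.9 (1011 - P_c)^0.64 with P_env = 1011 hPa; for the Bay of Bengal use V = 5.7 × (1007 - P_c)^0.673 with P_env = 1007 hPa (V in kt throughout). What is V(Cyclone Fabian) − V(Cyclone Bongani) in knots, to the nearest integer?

-54 kt

Cyclone Fabian: ΔP = 66; V ≈ 5.9 × 66^0.64 ≈ 86.17 kt.
Cyclone Bongani: ΔP = 117; V ≈ 5.7 × 117^0.673 ≈ 140.53 kt.
Difference ≈ 86.17 − 140.53 = -54.36 → -54 kt.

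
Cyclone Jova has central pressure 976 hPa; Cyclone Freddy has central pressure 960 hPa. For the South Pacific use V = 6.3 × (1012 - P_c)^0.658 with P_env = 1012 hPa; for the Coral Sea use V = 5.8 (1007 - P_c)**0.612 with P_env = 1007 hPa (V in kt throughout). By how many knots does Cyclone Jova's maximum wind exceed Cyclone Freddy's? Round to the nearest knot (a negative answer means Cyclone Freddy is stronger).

Cyclone Jova: ΔP = 36; V ≈ 6.3 × 36^0.658 ≈ 66.59 kt.
Cyclone Freddy: ΔP = 47; V ≈ 5.8 × 47^0.612 ≈ 61.20 kt.
Difference ≈ 66.59 − 61.20 = 5.39 → 5 kt.

5 kt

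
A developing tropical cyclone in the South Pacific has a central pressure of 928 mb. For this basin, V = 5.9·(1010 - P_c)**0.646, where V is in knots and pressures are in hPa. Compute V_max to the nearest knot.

102 kt

ΔP = 1010 − 928 = 82 mb.
82^0.646 ≈ 17.232.
V ≈ 5.9 × 17.232 ≈ 101.7 kt.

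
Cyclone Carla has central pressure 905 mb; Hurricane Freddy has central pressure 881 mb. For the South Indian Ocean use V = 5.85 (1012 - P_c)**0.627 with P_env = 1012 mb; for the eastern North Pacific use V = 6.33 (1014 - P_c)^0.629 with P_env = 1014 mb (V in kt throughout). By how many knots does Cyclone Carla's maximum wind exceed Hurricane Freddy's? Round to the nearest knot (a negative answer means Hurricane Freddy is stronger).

-28 kt

Cyclone Carla: ΔP = 107; V ≈ 5.85 × 107^0.627 ≈ 109.54 kt.
Hurricane Freddy: ΔP = 133; V ≈ 6.33 × 133^0.629 ≈ 137.18 kt.
Difference ≈ 109.54 − 137.18 = -27.64 → -28 kt.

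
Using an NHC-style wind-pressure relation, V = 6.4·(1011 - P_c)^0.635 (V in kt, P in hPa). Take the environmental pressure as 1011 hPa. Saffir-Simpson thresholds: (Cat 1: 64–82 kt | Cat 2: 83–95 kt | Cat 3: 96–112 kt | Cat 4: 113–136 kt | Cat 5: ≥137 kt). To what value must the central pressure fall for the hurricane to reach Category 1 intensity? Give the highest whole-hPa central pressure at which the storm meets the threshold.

Category 1 begins at V = 64 kt.
Required ΔP = (64/6.4)^(1/0.635) = 10.000^1.575 ≈ 37.57 hPa.
P_c ≤ 1011 − 37.57 = 973.43, so the highest integer P_c is 973 hPa.

973 hPa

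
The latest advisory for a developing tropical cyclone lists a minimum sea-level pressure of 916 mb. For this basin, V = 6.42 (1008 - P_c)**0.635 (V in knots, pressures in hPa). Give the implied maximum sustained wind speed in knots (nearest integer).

113 kt

ΔP = 1008 − 916 = 92 mb.
92^0.635 ≈ 17.661.
V ≈ 6.42 × 17.661 ≈ 113.4 kt.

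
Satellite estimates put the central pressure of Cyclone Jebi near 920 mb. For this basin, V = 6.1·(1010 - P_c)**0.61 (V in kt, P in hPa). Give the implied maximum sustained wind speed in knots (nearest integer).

ΔP = 1010 − 920 = 90 mb.
90^0.61 ≈ 15.563.
V ≈ 6.1 × 15.563 ≈ 94.9 kt.

95 kt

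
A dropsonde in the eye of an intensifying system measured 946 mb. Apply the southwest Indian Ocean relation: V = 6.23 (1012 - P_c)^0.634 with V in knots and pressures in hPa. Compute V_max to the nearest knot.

89 kt

ΔP = 1012 − 946 = 66 mb.
66^0.634 ≈ 14.243.
V ≈ 6.23 × 14.243 ≈ 88.7 kt.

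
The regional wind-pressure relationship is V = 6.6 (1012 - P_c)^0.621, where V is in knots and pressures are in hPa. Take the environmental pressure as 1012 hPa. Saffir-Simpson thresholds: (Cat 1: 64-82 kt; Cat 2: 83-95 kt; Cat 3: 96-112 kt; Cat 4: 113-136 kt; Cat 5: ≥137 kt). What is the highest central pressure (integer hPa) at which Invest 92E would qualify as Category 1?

973 hPa

Category 1 begins at V = 64 kt.
Required ΔP = (64/6.6)^(1/0.621) = 9.697^1.610 ≈ 38.80 hPa.
P_c ≤ 1012 − 38.80 = 973.20, so the highest integer P_c is 973 hPa.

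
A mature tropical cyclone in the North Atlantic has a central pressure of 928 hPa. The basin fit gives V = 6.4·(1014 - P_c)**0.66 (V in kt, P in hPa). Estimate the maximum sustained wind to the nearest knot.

121 kt

ΔP = 1014 − 928 = 86 hPa.
86^0.66 ≈ 18.913.
V ≈ 6.4 × 18.913 ≈ 121.0 kt.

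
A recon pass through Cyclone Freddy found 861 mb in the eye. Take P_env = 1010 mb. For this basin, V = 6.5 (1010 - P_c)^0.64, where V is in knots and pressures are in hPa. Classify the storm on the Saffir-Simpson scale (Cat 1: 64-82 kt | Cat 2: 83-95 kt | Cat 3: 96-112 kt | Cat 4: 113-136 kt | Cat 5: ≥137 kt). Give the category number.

5

ΔP = 1010 − 861 = 149 mb.
V ≈ 6.5 × 149^0.64 = 6.5 × 24.59 ≈ 160 kt.
160 kt falls in the Category 5 band.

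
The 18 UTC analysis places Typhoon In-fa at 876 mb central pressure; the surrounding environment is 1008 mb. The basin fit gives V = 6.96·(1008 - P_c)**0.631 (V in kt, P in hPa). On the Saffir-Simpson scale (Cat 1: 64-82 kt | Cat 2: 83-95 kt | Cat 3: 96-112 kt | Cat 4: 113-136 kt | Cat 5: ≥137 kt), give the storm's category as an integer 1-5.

ΔP = 1008 − 876 = 132 mb.
V ≈ 6.96 × 132^0.631 = 6.96 × 21.78 ≈ 152 kt.
152 kt falls in the Category 5 band.

5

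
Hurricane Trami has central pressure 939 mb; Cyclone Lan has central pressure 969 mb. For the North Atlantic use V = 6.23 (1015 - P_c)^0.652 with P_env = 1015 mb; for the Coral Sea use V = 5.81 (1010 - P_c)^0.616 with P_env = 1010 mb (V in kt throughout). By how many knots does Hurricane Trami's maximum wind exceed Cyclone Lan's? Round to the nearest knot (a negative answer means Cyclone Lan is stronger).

Hurricane Trami: ΔP = 76; V ≈ 6.23 × 76^0.652 ≈ 104.90 kt.
Cyclone Lan: ΔP = 41; V ≈ 5.81 × 41^0.616 ≈ 57.23 kt.
Difference ≈ 104.90 − 57.23 = 47.67 → 48 kt.

48 kt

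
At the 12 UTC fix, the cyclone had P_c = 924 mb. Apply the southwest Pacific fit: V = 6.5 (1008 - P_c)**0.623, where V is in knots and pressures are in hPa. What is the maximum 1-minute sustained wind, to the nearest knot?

ΔP = 1008 − 924 = 84 mb.
84^0.623 ≈ 15.806.
V ≈ 6.5 × 15.806 ≈ 102.7 kt.

103 kt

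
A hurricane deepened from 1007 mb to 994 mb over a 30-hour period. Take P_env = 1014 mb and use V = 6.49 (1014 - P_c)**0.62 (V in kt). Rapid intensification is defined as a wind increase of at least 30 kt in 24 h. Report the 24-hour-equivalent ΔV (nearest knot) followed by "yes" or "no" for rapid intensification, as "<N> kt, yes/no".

V₁: ΔP = 7, V ≈ 6.49 × 7^0.62 ≈ 21.69 kt.
V₂: ΔP = 20, V ≈ 6.49 × 20^0.62 ≈ 41.58 kt.
ΔV over 30 h = 19.89 kt → 24 h equivalent = 19.89 × 24/30 ≈ 15.91 kt.
16 kt < 30 kt ⇒ not rapid intensification.

16 kt, no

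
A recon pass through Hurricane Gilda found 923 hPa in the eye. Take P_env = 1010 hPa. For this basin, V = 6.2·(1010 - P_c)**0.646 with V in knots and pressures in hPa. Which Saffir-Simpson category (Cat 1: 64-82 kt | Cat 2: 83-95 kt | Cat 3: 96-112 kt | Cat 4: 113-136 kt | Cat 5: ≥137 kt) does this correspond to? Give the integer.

3

ΔP = 1010 − 923 = 87 hPa.
V ≈ 6.2 × 87^0.646 = 6.2 × 17.90 ≈ 111 kt.
111 kt falls in the Category 3 band.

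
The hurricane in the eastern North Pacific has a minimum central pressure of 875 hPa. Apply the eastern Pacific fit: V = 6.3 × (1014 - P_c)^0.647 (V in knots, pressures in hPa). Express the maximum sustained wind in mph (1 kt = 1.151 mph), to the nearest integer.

ΔP = 1014 − 875 = 139 hPa.
V ≈ 6.3 × 139^0.647 = 6.3 × 24.352 ≈ 153.416 kt.
153.416 × 1.151 ≈ 176.58 mph → 177 mph.

177 mph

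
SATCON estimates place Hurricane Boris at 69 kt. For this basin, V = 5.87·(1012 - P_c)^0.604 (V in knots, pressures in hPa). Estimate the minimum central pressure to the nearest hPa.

ΔP = (V / 5.87)^(1/0.604) = (69/5.87)^1.656.
69/5.87 = 11.755; 11.755^1.656 ≈ 59.14 hPa.
P_c = 1012 − 59.14 = 952.86 ≈ 953 hPa.

953 hPa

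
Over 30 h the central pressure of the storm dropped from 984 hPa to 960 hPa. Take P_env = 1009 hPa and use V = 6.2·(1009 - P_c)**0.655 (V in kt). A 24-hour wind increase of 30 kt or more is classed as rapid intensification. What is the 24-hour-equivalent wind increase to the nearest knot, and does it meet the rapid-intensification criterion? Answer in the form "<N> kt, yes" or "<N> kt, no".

V₁: ΔP = 25, V ≈ 6.2 × 25^0.655 ≈ 51.06 kt.
V₂: ΔP = 49, V ≈ 6.2 × 49^0.655 ≈ 79.34 kt.
ΔV over 30 h = 28.28 kt → 24 h equivalent = 28.28 × 24/30 ≈ 22.62 kt.
23 kt < 30 kt ⇒ not rapid intensification.

23 kt, no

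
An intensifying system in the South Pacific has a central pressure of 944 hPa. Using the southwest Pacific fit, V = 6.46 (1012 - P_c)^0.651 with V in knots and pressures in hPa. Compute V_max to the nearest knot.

101 kt

ΔP = 1012 − 944 = 68 hPa.
68^0.651 ≈ 15.594.
V ≈ 6.46 × 15.594 ≈ 100.7 kt.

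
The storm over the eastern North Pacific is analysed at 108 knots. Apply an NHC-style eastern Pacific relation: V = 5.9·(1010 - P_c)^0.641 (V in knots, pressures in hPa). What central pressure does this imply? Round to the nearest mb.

ΔP = (V / 5.9)^(1/0.641) = (108/5.9)^1.560.
108/5.9 = 18.305; 18.305^1.560 ≈ 93.26 mb.
P_c = 1010 − 93.26 = 916.74 ≈ 917 mb.

917 mb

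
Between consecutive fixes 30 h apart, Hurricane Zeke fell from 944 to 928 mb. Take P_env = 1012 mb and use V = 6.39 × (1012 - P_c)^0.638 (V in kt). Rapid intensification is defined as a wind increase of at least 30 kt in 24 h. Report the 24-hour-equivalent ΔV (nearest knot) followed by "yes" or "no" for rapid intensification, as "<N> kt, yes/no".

11 kt, no

V₁: ΔP = 68, V ≈ 6.39 × 68^0.638 ≈ 94.33 kt.
V₂: ΔP = 84, V ≈ 6.39 × 84^0.638 ≈ 107.94 kt.
ΔV over 30 h = 13.61 kt → 24 h equivalent = 13.61 × 24/30 ≈ 10.89 kt.
11 kt < 30 kt ⇒ not rapid intensification.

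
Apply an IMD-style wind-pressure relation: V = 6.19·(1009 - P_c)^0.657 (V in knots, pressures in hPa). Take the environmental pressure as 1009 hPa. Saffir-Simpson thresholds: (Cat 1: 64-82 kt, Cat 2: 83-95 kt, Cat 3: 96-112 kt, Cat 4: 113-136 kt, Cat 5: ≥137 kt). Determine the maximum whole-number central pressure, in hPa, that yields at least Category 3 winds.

Category 3 begins at V = 96 kt.
Required ΔP = (96/6.19)^(1/0.657) = 15.509^1.522 ≈ 64.89 hPa.
P_c ≤ 1009 − 64.89 = 944.11, so the highest integer P_c is 944 hPa.

944 hPa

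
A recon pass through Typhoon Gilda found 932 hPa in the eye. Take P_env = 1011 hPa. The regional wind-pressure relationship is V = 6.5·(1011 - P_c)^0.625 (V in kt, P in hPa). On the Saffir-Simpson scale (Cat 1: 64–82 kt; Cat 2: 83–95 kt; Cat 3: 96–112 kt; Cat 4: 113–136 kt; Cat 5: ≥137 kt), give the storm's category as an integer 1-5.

3

ΔP = 1011 − 932 = 79 hPa.
V ≈ 6.5 × 79^0.625 = 6.5 × 15.35 ≈ 100 kt.
100 kt falls in the Category 3 band.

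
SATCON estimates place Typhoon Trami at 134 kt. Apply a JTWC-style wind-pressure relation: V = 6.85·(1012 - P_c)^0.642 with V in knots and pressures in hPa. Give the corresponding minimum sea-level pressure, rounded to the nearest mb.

909 mb

ΔP = (V / 6.85)^(1/0.642) = (134/6.85)^1.558.
134/6.85 = 19.562; 19.562^1.558 ≈ 102.69 mb.
P_c = 1012 − 102.69 = 909.31 ≈ 909 mb.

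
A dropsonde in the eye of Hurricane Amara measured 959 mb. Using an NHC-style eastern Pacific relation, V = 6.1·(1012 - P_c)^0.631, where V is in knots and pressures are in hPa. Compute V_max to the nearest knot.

ΔP = 1012 − 959 = 53 mb.
53^0.631 ≈ 12.247.
V ≈ 6.1 × 12.247 ≈ 74.7 kt.

75 kt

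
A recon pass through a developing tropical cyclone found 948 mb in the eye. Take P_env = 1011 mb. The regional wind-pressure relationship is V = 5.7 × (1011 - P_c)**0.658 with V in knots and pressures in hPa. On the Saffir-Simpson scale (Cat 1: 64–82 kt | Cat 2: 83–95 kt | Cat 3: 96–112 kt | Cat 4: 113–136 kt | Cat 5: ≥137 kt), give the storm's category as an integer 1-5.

2

ΔP = 1011 − 948 = 63 mb.
V ≈ 5.7 × 63^0.658 = 5.7 × 15.27 ≈ 87 kt.
87 kt falls in the Category 2 band.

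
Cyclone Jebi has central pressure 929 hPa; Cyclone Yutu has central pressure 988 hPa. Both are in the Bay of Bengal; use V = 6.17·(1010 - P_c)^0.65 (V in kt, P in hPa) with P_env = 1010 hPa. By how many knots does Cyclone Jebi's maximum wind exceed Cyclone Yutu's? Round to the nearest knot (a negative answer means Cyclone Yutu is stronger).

61 kt

Cyclone Jebi: ΔP = 81; V ≈ 6.17 × 81^0.65 ≈ 107.35 kt.
Cyclone Yutu: ΔP = 22; V ≈ 6.17 × 22^0.65 ≈ 46.01 kt.
Difference ≈ 107.35 − 46.01 = 61.34 → 61 kt.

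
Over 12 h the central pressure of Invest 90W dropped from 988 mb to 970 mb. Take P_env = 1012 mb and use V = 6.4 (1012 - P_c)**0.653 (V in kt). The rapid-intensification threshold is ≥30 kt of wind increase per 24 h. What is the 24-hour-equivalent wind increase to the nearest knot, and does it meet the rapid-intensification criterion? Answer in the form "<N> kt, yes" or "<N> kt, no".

V₁: ΔP = 24, V ≈ 6.4 × 24^0.653 ≈ 50.99 kt.
V₂: ΔP = 42, V ≈ 6.4 × 42^0.653 ≈ 73.48 kt.
ΔV over 12 h = 22.49 kt → 24 h equivalent = 22.49 × 24/12 ≈ 44.98 kt.
45 kt ≥ 30 kt ⇒ rapid intensification.

45 kt, yes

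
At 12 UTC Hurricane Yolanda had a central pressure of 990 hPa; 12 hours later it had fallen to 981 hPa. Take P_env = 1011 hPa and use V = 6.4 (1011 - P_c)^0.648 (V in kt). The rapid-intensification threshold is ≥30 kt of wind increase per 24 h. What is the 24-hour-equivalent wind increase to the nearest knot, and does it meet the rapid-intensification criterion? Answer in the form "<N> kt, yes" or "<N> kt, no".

V₁: ΔP = 21, V ≈ 6.4 × 21^0.648 ≈ 46.02 kt.
V₂: ΔP = 30, V ≈ 6.4 × 30^0.648 ≈ 57.99 kt.
ΔV over 12 h = 11.97 kt → 24 h equivalent = 11.97 × 24/12 ≈ 23.94 kt.
24 kt < 30 kt ⇒ not rapid intensification.

24 kt, no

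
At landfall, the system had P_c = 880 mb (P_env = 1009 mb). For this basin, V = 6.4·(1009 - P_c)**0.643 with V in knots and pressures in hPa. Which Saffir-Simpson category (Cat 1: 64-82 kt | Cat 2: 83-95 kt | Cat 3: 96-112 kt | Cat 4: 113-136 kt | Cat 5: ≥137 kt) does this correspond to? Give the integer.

ΔP = 1009 − 880 = 129 mb.
V ≈ 6.4 × 129^0.643 = 6.4 × 22.76 ≈ 146 kt.
146 kt falls in the Category 5 band.

5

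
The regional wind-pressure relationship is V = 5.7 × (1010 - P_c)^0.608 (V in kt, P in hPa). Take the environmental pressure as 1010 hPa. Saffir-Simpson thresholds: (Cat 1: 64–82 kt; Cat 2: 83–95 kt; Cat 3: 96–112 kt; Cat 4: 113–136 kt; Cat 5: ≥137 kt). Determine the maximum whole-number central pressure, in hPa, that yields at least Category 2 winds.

928 hPa

Category 2 begins at V = 83 kt.
Required ΔP = (83/5.7)^(1/0.608) = 14.561^1.645 ≈ 81.88 hPa.
P_c ≤ 1010 − 81.88 = 928.12, so the highest integer P_c is 928 hPa.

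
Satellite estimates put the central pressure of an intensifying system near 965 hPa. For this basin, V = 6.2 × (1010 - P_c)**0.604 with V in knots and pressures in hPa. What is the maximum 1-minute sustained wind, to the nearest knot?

62 kt

ΔP = 1010 − 965 = 45 hPa.
45^0.604 ≈ 9.966.
V ≈ 6.2 × 9.966 ≈ 61.8 kt.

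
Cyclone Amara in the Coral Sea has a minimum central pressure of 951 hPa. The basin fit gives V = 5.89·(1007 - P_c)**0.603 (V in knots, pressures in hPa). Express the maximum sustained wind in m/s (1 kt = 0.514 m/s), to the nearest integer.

ΔP = 1007 − 951 = 56 hPa.
V ≈ 5.89 × 56^0.603 = 5.89 × 11.328 ≈ 66.723 kt.
66.723 × 0.514 ≈ 34.30 m/s → 34 m/s.

34 m/s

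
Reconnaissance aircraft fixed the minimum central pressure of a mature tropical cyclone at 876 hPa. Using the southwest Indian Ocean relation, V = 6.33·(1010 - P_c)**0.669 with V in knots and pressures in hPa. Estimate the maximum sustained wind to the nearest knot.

168 kt

ΔP = 1010 − 876 = 134 hPa.
134^0.669 ≈ 26.487.
V ≈ 6.33 × 26.487 ≈ 167.7 kt.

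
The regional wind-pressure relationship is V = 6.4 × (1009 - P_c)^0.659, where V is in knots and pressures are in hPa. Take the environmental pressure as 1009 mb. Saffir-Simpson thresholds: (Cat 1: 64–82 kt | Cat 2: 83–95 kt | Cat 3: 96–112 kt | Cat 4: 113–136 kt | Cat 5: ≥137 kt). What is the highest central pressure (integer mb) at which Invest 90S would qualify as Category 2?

Category 2 begins at V = 83 kt.
Required ΔP = (83/6.4)^(1/0.659) = 12.969^1.517 ≈ 48.84 mb.
P_c ≤ 1009 − 48.84 = 960.16, so the highest integer P_c is 960 mb.

960 mb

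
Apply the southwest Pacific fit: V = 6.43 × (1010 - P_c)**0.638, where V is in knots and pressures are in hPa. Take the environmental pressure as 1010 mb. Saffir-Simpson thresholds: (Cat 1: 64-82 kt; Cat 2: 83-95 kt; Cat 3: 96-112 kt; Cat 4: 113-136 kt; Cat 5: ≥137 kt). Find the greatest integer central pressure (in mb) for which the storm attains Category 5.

889 mb

Category 5 begins at V = 137 kt.
Required ΔP = (137/6.43)^(1/0.638) = 21.306^1.567 ≈ 120.87 mb.
P_c ≤ 1010 − 120.87 = 889.13, so the highest integer P_c is 889 mb.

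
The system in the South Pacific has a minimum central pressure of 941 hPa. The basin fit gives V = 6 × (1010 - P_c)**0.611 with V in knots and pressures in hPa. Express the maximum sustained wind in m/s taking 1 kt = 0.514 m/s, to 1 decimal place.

41.0 m/s

ΔP = 1010 − 941 = 69 hPa.
V ≈ 6 × 69^0.611 = 6 × 13.290 ≈ 79.742 kt.
79.742 × 0.514 ≈ 40.99 m/s → 41.0 m/s.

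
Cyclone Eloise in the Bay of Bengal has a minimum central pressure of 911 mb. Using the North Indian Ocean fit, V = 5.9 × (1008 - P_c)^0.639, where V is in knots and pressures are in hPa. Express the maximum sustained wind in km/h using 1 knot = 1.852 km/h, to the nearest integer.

203 km/h

ΔP = 1008 − 911 = 97 mb.
V ≈ 5.9 × 97^0.639 = 5.9 × 18.601 ≈ 109.749 kt.
109.749 × 1.852 ≈ 203.25 km/h → 203 km/h.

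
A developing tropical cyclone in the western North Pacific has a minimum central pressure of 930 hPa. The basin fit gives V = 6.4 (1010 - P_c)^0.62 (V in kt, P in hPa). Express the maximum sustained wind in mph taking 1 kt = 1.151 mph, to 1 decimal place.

111.5 mph

ΔP = 1010 − 930 = 80 hPa.
V ≈ 6.4 × 80^0.62 = 6.4 × 15.133 ≈ 96.849 kt.
96.849 × 1.151 ≈ 111.47 mph → 111.5 mph.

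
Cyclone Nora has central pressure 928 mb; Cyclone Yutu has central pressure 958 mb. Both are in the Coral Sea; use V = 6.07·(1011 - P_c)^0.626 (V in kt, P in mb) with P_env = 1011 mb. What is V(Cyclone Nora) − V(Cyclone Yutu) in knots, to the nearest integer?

24 kt

Cyclone Nora: ΔP = 83; V ≈ 6.07 × 83^0.626 ≈ 96.50 kt.
Cyclone Yutu: ΔP = 53; V ≈ 6.07 × 53^0.626 ≈ 72.88 kt.
Difference ≈ 96.50 − 72.88 = 23.62 → 24 kt.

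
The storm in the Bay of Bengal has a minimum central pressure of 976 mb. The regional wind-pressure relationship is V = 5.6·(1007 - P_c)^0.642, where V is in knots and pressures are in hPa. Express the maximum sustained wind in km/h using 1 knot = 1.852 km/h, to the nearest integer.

94 km/h

ΔP = 1007 − 976 = 31 mb.
V ≈ 5.6 × 31^0.642 = 5.6 × 9.067 ≈ 50.774 kt.
50.774 × 1.852 ≈ 94.03 km/h → 94 km/h.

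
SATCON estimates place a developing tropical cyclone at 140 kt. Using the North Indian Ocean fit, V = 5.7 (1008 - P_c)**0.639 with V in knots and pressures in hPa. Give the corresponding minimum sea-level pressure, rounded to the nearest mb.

ΔP = (V / 5.7)^(1/0.639) = (140/5.7)^1.565.
140/5.7 = 24.561; 24.561^1.565 ≈ 149.85 mb.
P_c = 1008 − 149.85 = 858.15 ≈ 858 mb.

858 mb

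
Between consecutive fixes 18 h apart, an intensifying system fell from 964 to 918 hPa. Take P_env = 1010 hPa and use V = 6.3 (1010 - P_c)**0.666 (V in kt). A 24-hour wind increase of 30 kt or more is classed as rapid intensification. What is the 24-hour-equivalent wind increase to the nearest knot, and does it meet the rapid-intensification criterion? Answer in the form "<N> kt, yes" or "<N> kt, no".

V₁: ΔP = 46, V ≈ 6.3 × 46^0.666 ≈ 80.67 kt.
V₂: ΔP = 92, V ≈ 6.3 × 92^0.666 ≈ 128.00 kt.
ΔV over 18 h = 47.33 kt → 24 h equivalent = 47.33 × 24/18 ≈ 63.11 kt.
63 kt ≥ 30 kt ⇒ rapid intensification.

63 kt, yes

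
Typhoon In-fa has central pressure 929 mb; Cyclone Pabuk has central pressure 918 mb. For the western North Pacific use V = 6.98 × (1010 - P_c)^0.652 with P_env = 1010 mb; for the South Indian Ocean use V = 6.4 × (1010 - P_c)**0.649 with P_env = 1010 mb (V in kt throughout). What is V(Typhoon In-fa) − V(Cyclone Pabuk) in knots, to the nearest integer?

Typhoon In-fa: ΔP = 81; V ≈ 6.98 × 81^0.652 ≈ 122.51 kt.
Cyclone Pabuk: ΔP = 92; V ≈ 6.4 × 92^0.649 ≈ 120.41 kt.
Difference ≈ 122.51 − 120.41 = 2.10 → 2 kt.

2 kt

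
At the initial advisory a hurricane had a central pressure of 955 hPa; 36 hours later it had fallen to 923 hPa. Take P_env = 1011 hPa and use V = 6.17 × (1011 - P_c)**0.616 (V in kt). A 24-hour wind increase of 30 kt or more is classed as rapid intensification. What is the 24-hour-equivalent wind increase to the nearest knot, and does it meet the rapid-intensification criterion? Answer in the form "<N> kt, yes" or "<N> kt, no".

V₁: ΔP = 56, V ≈ 6.17 × 56^0.616 ≈ 73.65 kt.
V₂: ΔP = 88, V ≈ 6.17 × 88^0.616 ≈ 97.29 kt.
ΔV over 36 h = 23.64 kt → 24 h equivalent = 23.64 × 24/36 ≈ 15.76 kt.
16 kt < 30 kt ⇒ not rapid intensification.

16 kt, no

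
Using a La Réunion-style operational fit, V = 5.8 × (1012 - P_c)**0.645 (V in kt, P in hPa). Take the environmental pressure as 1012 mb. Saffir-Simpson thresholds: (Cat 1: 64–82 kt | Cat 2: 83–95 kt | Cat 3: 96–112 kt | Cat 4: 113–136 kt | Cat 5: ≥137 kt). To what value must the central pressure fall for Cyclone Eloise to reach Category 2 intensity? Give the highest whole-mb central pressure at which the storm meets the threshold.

950 mb

Category 2 begins at V = 83 kt.
Required ΔP = (83/5.8)^(1/0.645) = 14.310^1.550 ≈ 61.90 mb.
P_c ≤ 1012 − 61.90 = 950.10, so the highest integer P_c is 950 mb.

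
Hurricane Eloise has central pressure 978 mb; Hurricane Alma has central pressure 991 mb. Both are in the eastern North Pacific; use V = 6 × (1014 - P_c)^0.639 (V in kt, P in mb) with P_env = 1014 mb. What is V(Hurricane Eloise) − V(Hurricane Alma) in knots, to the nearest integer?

15 kt

Hurricane Eloise: ΔP = 36; V ≈ 6 × 36^0.639 ≈ 59.24 kt.
Hurricane Alma: ΔP = 23; V ≈ 6 × 23^0.639 ≈ 44.49 kt.
Difference ≈ 59.24 − 44.49 = 14.75 → 15 kt.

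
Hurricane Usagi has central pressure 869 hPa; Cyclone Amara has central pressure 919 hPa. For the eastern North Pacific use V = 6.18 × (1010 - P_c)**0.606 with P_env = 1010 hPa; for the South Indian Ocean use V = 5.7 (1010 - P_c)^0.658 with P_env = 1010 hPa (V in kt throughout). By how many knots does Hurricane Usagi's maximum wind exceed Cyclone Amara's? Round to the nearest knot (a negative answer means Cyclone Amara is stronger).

Hurricane Usagi: ΔP = 141; V ≈ 6.18 × 141^0.606 ≈ 124.00 kt.
Cyclone Amara: ΔP = 91; V ≈ 5.7 × 91^0.658 ≈ 110.90 kt.
Difference ≈ 124.00 − 110.90 = 13.10 → 13 kt.

13 kt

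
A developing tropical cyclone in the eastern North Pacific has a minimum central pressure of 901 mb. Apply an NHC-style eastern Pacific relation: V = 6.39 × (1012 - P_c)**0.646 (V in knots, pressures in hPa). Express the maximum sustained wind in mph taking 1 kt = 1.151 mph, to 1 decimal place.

154.1 mph

ΔP = 1012 − 901 = 111 mb.
V ≈ 6.39 × 111^0.646 = 6.39 × 20.955 ≈ 133.900 kt.
133.900 × 1.151 ≈ 154.12 mph → 154.1 mph.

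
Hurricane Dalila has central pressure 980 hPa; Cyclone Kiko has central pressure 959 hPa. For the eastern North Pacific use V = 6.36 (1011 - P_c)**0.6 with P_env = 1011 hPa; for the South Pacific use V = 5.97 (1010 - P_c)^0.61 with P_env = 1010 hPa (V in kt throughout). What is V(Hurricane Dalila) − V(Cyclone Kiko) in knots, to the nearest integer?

Hurricane Dalila: ΔP = 31; V ≈ 6.36 × 31^0.6 ≈ 49.92 kt.
Cyclone Kiko: ΔP = 51; V ≈ 5.97 × 51^0.61 ≈ 65.70 kt.
Difference ≈ 49.92 − 65.70 = -15.78 → -16 kt.

-16 kt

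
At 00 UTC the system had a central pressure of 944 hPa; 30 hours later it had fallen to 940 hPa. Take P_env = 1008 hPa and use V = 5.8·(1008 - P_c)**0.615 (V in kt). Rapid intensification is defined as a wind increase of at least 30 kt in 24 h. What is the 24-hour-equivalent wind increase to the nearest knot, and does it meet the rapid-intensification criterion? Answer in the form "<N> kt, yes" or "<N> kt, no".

V₁: ΔP = 64, V ≈ 5.8 × 64^0.615 ≈ 74.86 kt.
V₂: ΔP = 68, V ≈ 5.8 × 68^0.615 ≈ 77.70 kt.
ΔV over 30 h = 2.84 kt → 24 h equivalent = 2.84 × 24/30 ≈ 2.27 kt.
2 kt < 30 kt ⇒ not rapid intensification.

2 kt, no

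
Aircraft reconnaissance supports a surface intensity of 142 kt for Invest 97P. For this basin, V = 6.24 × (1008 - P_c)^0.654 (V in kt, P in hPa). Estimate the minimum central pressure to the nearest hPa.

ΔP = (V / 6.24)^(1/0.654) = (142/6.24)^1.529.
142/6.24 = 22.756; 22.756^1.529 ≈ 118.87 hPa.
P_c = 1008 − 118.87 = 889.13 ≈ 889 hPa.

889 hPa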